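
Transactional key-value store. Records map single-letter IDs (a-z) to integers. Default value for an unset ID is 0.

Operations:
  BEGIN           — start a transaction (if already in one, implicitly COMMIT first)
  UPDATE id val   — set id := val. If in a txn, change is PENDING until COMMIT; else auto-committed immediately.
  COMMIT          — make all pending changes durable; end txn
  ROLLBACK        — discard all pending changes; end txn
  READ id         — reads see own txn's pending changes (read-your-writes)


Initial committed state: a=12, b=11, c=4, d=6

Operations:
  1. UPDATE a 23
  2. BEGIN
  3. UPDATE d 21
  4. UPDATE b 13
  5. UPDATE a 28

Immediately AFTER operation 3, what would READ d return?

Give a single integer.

Initial committed: {a=12, b=11, c=4, d=6}
Op 1: UPDATE a=23 (auto-commit; committed a=23)
Op 2: BEGIN: in_txn=True, pending={}
Op 3: UPDATE d=21 (pending; pending now {d=21})
After op 3: visible(d) = 21 (pending={d=21}, committed={a=23, b=11, c=4, d=6})

Answer: 21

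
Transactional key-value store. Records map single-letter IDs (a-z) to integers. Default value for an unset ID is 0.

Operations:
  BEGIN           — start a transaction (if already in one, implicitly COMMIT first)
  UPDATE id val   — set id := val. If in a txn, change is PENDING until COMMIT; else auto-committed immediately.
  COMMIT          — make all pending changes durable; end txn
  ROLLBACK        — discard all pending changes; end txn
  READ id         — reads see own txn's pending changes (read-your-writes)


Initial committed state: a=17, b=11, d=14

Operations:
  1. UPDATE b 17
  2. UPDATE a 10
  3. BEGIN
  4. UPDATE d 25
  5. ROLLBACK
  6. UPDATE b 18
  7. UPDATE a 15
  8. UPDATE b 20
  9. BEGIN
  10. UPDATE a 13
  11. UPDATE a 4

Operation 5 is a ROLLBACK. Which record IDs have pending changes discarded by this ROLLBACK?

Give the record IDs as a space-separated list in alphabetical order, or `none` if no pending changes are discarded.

Initial committed: {a=17, b=11, d=14}
Op 1: UPDATE b=17 (auto-commit; committed b=17)
Op 2: UPDATE a=10 (auto-commit; committed a=10)
Op 3: BEGIN: in_txn=True, pending={}
Op 4: UPDATE d=25 (pending; pending now {d=25})
Op 5: ROLLBACK: discarded pending ['d']; in_txn=False
Op 6: UPDATE b=18 (auto-commit; committed b=18)
Op 7: UPDATE a=15 (auto-commit; committed a=15)
Op 8: UPDATE b=20 (auto-commit; committed b=20)
Op 9: BEGIN: in_txn=True, pending={}
Op 10: UPDATE a=13 (pending; pending now {a=13})
Op 11: UPDATE a=4 (pending; pending now {a=4})
ROLLBACK at op 5 discards: ['d']

Answer: d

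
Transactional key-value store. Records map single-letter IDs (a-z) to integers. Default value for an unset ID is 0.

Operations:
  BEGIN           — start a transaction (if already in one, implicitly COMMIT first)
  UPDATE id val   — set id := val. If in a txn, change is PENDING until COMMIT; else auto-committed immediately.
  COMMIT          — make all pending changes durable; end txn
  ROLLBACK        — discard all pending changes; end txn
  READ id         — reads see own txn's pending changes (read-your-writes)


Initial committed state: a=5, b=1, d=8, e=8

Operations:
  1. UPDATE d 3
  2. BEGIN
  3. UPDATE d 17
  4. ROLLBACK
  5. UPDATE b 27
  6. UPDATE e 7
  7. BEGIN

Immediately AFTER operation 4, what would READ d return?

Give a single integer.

Answer: 3

Derivation:
Initial committed: {a=5, b=1, d=8, e=8}
Op 1: UPDATE d=3 (auto-commit; committed d=3)
Op 2: BEGIN: in_txn=True, pending={}
Op 3: UPDATE d=17 (pending; pending now {d=17})
Op 4: ROLLBACK: discarded pending ['d']; in_txn=False
After op 4: visible(d) = 3 (pending={}, committed={a=5, b=1, d=3, e=8})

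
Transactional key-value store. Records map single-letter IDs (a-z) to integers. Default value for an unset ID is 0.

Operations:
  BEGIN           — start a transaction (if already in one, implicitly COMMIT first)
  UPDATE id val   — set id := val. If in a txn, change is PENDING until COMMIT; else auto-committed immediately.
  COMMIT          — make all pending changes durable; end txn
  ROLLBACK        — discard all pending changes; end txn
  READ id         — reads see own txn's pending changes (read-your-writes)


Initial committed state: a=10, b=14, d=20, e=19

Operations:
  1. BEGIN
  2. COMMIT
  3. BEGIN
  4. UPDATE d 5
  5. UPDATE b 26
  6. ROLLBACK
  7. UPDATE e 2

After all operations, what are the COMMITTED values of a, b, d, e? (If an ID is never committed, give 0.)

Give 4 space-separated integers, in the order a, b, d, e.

Answer: 10 14 20 2

Derivation:
Initial committed: {a=10, b=14, d=20, e=19}
Op 1: BEGIN: in_txn=True, pending={}
Op 2: COMMIT: merged [] into committed; committed now {a=10, b=14, d=20, e=19}
Op 3: BEGIN: in_txn=True, pending={}
Op 4: UPDATE d=5 (pending; pending now {d=5})
Op 5: UPDATE b=26 (pending; pending now {b=26, d=5})
Op 6: ROLLBACK: discarded pending ['b', 'd']; in_txn=False
Op 7: UPDATE e=2 (auto-commit; committed e=2)
Final committed: {a=10, b=14, d=20, e=2}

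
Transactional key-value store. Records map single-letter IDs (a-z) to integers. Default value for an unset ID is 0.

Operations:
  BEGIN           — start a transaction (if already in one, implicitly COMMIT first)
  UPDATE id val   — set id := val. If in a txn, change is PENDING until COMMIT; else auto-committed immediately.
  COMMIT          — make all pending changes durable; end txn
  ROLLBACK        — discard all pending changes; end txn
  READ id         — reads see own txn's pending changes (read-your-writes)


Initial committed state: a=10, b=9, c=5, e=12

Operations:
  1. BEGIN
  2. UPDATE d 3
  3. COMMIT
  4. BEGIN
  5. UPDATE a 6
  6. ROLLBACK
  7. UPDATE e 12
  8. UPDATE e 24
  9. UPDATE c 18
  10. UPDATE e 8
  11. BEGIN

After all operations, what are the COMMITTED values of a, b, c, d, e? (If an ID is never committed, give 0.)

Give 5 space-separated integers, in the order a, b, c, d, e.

Initial committed: {a=10, b=9, c=5, e=12}
Op 1: BEGIN: in_txn=True, pending={}
Op 2: UPDATE d=3 (pending; pending now {d=3})
Op 3: COMMIT: merged ['d'] into committed; committed now {a=10, b=9, c=5, d=3, e=12}
Op 4: BEGIN: in_txn=True, pending={}
Op 5: UPDATE a=6 (pending; pending now {a=6})
Op 6: ROLLBACK: discarded pending ['a']; in_txn=False
Op 7: UPDATE e=12 (auto-commit; committed e=12)
Op 8: UPDATE e=24 (auto-commit; committed e=24)
Op 9: UPDATE c=18 (auto-commit; committed c=18)
Op 10: UPDATE e=8 (auto-commit; committed e=8)
Op 11: BEGIN: in_txn=True, pending={}
Final committed: {a=10, b=9, c=18, d=3, e=8}

Answer: 10 9 18 3 8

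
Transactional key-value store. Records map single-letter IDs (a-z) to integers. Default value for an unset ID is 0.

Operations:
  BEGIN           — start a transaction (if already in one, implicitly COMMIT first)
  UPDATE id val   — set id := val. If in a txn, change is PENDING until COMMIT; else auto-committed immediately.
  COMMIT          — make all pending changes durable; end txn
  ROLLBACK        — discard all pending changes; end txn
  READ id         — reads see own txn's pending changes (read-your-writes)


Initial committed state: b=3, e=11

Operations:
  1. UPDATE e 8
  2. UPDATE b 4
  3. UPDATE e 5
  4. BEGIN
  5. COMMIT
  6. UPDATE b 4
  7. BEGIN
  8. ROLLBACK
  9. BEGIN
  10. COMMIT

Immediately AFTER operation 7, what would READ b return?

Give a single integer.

Answer: 4

Derivation:
Initial committed: {b=3, e=11}
Op 1: UPDATE e=8 (auto-commit; committed e=8)
Op 2: UPDATE b=4 (auto-commit; committed b=4)
Op 3: UPDATE e=5 (auto-commit; committed e=5)
Op 4: BEGIN: in_txn=True, pending={}
Op 5: COMMIT: merged [] into committed; committed now {b=4, e=5}
Op 6: UPDATE b=4 (auto-commit; committed b=4)
Op 7: BEGIN: in_txn=True, pending={}
After op 7: visible(b) = 4 (pending={}, committed={b=4, e=5})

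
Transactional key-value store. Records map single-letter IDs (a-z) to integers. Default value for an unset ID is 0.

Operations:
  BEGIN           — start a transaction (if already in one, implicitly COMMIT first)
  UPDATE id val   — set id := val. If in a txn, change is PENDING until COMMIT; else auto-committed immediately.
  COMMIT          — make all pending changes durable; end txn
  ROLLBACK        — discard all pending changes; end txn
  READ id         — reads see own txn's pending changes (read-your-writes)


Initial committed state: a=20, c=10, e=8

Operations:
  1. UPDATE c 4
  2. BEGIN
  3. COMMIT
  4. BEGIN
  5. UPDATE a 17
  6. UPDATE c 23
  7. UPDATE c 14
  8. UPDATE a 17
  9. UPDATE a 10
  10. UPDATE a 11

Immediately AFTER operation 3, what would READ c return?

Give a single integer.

Initial committed: {a=20, c=10, e=8}
Op 1: UPDATE c=4 (auto-commit; committed c=4)
Op 2: BEGIN: in_txn=True, pending={}
Op 3: COMMIT: merged [] into committed; committed now {a=20, c=4, e=8}
After op 3: visible(c) = 4 (pending={}, committed={a=20, c=4, e=8})

Answer: 4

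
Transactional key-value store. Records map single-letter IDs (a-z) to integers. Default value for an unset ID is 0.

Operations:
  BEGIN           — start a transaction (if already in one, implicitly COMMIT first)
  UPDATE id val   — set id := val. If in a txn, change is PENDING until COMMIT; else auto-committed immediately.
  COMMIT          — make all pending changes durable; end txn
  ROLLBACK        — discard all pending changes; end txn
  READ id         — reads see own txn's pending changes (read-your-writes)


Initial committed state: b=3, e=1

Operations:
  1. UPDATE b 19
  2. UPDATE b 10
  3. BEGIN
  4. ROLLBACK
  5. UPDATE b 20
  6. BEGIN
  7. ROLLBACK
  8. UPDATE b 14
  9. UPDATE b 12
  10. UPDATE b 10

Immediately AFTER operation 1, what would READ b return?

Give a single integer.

Initial committed: {b=3, e=1}
Op 1: UPDATE b=19 (auto-commit; committed b=19)
After op 1: visible(b) = 19 (pending={}, committed={b=19, e=1})

Answer: 19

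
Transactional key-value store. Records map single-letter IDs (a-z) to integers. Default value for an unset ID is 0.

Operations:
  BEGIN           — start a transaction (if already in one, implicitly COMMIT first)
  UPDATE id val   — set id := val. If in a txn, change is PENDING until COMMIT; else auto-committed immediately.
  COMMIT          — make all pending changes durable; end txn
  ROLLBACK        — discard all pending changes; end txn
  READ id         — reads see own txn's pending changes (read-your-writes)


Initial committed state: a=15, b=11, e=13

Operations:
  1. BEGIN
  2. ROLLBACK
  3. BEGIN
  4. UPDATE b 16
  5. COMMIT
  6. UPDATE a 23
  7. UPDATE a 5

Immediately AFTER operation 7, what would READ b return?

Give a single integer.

Answer: 16

Derivation:
Initial committed: {a=15, b=11, e=13}
Op 1: BEGIN: in_txn=True, pending={}
Op 2: ROLLBACK: discarded pending []; in_txn=False
Op 3: BEGIN: in_txn=True, pending={}
Op 4: UPDATE b=16 (pending; pending now {b=16})
Op 5: COMMIT: merged ['b'] into committed; committed now {a=15, b=16, e=13}
Op 6: UPDATE a=23 (auto-commit; committed a=23)
Op 7: UPDATE a=5 (auto-commit; committed a=5)
After op 7: visible(b) = 16 (pending={}, committed={a=5, b=16, e=13})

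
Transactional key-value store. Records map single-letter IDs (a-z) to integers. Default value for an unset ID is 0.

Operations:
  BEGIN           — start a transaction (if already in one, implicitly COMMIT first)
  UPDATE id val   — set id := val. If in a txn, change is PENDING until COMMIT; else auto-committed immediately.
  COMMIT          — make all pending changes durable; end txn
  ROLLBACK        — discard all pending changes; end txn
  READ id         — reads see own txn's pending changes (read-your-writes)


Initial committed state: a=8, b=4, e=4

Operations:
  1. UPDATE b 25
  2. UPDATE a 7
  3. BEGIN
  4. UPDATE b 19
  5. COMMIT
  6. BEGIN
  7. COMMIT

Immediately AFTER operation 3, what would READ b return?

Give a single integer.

Initial committed: {a=8, b=4, e=4}
Op 1: UPDATE b=25 (auto-commit; committed b=25)
Op 2: UPDATE a=7 (auto-commit; committed a=7)
Op 3: BEGIN: in_txn=True, pending={}
After op 3: visible(b) = 25 (pending={}, committed={a=7, b=25, e=4})

Answer: 25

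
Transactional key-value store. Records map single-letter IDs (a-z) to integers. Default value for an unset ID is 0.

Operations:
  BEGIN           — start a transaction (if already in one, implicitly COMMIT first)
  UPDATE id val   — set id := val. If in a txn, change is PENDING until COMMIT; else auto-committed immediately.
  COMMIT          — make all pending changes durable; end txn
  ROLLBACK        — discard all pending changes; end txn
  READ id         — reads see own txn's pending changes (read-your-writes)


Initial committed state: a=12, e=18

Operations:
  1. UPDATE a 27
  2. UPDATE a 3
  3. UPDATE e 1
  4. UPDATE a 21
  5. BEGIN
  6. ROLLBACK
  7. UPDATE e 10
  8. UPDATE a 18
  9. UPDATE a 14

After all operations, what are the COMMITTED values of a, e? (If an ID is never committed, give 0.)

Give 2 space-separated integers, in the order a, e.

Answer: 14 10

Derivation:
Initial committed: {a=12, e=18}
Op 1: UPDATE a=27 (auto-commit; committed a=27)
Op 2: UPDATE a=3 (auto-commit; committed a=3)
Op 3: UPDATE e=1 (auto-commit; committed e=1)
Op 4: UPDATE a=21 (auto-commit; committed a=21)
Op 5: BEGIN: in_txn=True, pending={}
Op 6: ROLLBACK: discarded pending []; in_txn=False
Op 7: UPDATE e=10 (auto-commit; committed e=10)
Op 8: UPDATE a=18 (auto-commit; committed a=18)
Op 9: UPDATE a=14 (auto-commit; committed a=14)
Final committed: {a=14, e=10}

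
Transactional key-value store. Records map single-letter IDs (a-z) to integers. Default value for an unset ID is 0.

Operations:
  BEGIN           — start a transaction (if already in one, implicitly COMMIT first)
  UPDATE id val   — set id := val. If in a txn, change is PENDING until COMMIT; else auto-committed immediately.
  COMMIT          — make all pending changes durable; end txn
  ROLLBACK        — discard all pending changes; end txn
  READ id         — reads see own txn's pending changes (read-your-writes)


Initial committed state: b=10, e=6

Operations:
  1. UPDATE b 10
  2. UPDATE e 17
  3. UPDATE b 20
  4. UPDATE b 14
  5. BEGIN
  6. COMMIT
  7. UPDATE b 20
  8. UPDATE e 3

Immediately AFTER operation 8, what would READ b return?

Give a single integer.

Answer: 20

Derivation:
Initial committed: {b=10, e=6}
Op 1: UPDATE b=10 (auto-commit; committed b=10)
Op 2: UPDATE e=17 (auto-commit; committed e=17)
Op 3: UPDATE b=20 (auto-commit; committed b=20)
Op 4: UPDATE b=14 (auto-commit; committed b=14)
Op 5: BEGIN: in_txn=True, pending={}
Op 6: COMMIT: merged [] into committed; committed now {b=14, e=17}
Op 7: UPDATE b=20 (auto-commit; committed b=20)
Op 8: UPDATE e=3 (auto-commit; committed e=3)
After op 8: visible(b) = 20 (pending={}, committed={b=20, e=3})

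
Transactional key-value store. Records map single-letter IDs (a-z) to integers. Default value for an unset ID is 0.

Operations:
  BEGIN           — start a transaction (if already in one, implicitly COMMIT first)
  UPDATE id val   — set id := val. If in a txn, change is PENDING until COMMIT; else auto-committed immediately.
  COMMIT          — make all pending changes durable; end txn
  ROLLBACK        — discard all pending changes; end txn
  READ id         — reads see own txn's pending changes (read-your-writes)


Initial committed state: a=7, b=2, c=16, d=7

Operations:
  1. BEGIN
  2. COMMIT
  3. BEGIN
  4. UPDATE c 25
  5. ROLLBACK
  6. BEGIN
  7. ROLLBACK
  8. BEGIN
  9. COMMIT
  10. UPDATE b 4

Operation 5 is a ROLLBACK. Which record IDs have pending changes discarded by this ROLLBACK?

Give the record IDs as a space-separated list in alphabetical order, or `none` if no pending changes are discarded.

Initial committed: {a=7, b=2, c=16, d=7}
Op 1: BEGIN: in_txn=True, pending={}
Op 2: COMMIT: merged [] into committed; committed now {a=7, b=2, c=16, d=7}
Op 3: BEGIN: in_txn=True, pending={}
Op 4: UPDATE c=25 (pending; pending now {c=25})
Op 5: ROLLBACK: discarded pending ['c']; in_txn=False
Op 6: BEGIN: in_txn=True, pending={}
Op 7: ROLLBACK: discarded pending []; in_txn=False
Op 8: BEGIN: in_txn=True, pending={}
Op 9: COMMIT: merged [] into committed; committed now {a=7, b=2, c=16, d=7}
Op 10: UPDATE b=4 (auto-commit; committed b=4)
ROLLBACK at op 5 discards: ['c']

Answer: c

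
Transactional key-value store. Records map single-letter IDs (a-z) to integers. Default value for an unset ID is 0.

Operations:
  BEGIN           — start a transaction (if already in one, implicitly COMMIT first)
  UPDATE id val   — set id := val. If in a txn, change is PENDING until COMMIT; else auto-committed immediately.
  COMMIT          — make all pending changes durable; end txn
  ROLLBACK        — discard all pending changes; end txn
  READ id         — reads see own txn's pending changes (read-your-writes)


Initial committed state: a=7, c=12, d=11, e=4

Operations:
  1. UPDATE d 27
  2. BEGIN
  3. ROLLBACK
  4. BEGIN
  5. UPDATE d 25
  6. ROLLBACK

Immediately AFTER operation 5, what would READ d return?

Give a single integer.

Answer: 25

Derivation:
Initial committed: {a=7, c=12, d=11, e=4}
Op 1: UPDATE d=27 (auto-commit; committed d=27)
Op 2: BEGIN: in_txn=True, pending={}
Op 3: ROLLBACK: discarded pending []; in_txn=False
Op 4: BEGIN: in_txn=True, pending={}
Op 5: UPDATE d=25 (pending; pending now {d=25})
After op 5: visible(d) = 25 (pending={d=25}, committed={a=7, c=12, d=27, e=4})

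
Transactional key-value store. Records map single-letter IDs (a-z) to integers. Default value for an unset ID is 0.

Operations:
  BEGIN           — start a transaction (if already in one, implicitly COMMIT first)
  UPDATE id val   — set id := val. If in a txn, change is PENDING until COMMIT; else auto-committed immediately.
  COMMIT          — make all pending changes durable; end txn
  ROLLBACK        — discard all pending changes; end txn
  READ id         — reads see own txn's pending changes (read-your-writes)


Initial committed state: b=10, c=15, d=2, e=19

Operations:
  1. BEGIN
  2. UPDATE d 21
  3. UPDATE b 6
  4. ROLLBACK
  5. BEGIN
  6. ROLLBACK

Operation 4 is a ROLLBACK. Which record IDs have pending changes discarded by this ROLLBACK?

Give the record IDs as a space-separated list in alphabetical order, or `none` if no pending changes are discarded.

Initial committed: {b=10, c=15, d=2, e=19}
Op 1: BEGIN: in_txn=True, pending={}
Op 2: UPDATE d=21 (pending; pending now {d=21})
Op 3: UPDATE b=6 (pending; pending now {b=6, d=21})
Op 4: ROLLBACK: discarded pending ['b', 'd']; in_txn=False
Op 5: BEGIN: in_txn=True, pending={}
Op 6: ROLLBACK: discarded pending []; in_txn=False
ROLLBACK at op 4 discards: ['b', 'd']

Answer: b d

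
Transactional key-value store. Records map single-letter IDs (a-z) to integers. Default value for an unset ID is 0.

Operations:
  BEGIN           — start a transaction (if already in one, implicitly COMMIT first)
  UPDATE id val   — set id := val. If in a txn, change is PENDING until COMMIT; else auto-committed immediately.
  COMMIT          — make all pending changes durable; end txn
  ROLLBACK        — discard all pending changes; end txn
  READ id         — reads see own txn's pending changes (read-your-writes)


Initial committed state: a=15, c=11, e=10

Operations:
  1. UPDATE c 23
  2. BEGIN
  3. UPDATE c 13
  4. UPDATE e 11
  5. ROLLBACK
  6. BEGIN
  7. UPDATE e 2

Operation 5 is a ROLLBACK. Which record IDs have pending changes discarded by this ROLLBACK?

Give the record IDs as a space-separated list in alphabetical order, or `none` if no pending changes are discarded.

Answer: c e

Derivation:
Initial committed: {a=15, c=11, e=10}
Op 1: UPDATE c=23 (auto-commit; committed c=23)
Op 2: BEGIN: in_txn=True, pending={}
Op 3: UPDATE c=13 (pending; pending now {c=13})
Op 4: UPDATE e=11 (pending; pending now {c=13, e=11})
Op 5: ROLLBACK: discarded pending ['c', 'e']; in_txn=False
Op 6: BEGIN: in_txn=True, pending={}
Op 7: UPDATE e=2 (pending; pending now {e=2})
ROLLBACK at op 5 discards: ['c', 'e']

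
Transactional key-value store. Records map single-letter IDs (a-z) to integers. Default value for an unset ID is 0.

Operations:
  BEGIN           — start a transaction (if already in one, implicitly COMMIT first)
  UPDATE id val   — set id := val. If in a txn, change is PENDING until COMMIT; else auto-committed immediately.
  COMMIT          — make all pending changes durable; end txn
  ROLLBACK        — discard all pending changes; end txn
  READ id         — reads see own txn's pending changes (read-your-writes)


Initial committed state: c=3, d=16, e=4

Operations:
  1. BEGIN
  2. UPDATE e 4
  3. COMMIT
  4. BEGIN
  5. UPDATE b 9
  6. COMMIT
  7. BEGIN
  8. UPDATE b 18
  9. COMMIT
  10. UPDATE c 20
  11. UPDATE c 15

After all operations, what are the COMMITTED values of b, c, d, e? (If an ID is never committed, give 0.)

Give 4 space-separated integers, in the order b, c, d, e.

Answer: 18 15 16 4

Derivation:
Initial committed: {c=3, d=16, e=4}
Op 1: BEGIN: in_txn=True, pending={}
Op 2: UPDATE e=4 (pending; pending now {e=4})
Op 3: COMMIT: merged ['e'] into committed; committed now {c=3, d=16, e=4}
Op 4: BEGIN: in_txn=True, pending={}
Op 5: UPDATE b=9 (pending; pending now {b=9})
Op 6: COMMIT: merged ['b'] into committed; committed now {b=9, c=3, d=16, e=4}
Op 7: BEGIN: in_txn=True, pending={}
Op 8: UPDATE b=18 (pending; pending now {b=18})
Op 9: COMMIT: merged ['b'] into committed; committed now {b=18, c=3, d=16, e=4}
Op 10: UPDATE c=20 (auto-commit; committed c=20)
Op 11: UPDATE c=15 (auto-commit; committed c=15)
Final committed: {b=18, c=15, d=16, e=4}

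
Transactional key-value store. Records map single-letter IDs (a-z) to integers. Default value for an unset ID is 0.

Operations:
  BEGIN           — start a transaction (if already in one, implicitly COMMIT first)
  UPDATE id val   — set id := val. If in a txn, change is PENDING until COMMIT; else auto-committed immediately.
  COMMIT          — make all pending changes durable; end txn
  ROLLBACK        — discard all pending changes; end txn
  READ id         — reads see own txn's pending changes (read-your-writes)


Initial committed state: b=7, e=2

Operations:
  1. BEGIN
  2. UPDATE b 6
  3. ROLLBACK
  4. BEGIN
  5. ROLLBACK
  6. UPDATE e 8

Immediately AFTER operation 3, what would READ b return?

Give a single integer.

Initial committed: {b=7, e=2}
Op 1: BEGIN: in_txn=True, pending={}
Op 2: UPDATE b=6 (pending; pending now {b=6})
Op 3: ROLLBACK: discarded pending ['b']; in_txn=False
After op 3: visible(b) = 7 (pending={}, committed={b=7, e=2})

Answer: 7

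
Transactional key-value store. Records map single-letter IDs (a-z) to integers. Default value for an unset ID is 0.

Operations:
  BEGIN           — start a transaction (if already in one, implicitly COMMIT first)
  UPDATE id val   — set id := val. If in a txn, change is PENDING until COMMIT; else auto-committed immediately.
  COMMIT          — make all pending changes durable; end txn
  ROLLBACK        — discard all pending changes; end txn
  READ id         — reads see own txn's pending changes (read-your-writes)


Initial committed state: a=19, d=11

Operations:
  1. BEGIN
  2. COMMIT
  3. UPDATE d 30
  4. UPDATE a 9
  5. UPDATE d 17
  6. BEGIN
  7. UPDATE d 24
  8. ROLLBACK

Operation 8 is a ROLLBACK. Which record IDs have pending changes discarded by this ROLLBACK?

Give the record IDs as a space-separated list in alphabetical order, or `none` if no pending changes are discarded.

Answer: d

Derivation:
Initial committed: {a=19, d=11}
Op 1: BEGIN: in_txn=True, pending={}
Op 2: COMMIT: merged [] into committed; committed now {a=19, d=11}
Op 3: UPDATE d=30 (auto-commit; committed d=30)
Op 4: UPDATE a=9 (auto-commit; committed a=9)
Op 5: UPDATE d=17 (auto-commit; committed d=17)
Op 6: BEGIN: in_txn=True, pending={}
Op 7: UPDATE d=24 (pending; pending now {d=24})
Op 8: ROLLBACK: discarded pending ['d']; in_txn=False
ROLLBACK at op 8 discards: ['d']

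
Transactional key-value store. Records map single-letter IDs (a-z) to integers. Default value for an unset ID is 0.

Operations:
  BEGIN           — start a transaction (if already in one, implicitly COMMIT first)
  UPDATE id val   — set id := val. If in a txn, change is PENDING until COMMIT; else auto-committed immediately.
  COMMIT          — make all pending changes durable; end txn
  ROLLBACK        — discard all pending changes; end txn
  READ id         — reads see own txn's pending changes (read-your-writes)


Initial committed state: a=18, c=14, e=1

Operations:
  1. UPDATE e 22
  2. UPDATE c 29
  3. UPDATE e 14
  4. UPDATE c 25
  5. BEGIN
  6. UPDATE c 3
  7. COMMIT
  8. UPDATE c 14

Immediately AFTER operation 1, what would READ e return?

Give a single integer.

Answer: 22

Derivation:
Initial committed: {a=18, c=14, e=1}
Op 1: UPDATE e=22 (auto-commit; committed e=22)
After op 1: visible(e) = 22 (pending={}, committed={a=18, c=14, e=22})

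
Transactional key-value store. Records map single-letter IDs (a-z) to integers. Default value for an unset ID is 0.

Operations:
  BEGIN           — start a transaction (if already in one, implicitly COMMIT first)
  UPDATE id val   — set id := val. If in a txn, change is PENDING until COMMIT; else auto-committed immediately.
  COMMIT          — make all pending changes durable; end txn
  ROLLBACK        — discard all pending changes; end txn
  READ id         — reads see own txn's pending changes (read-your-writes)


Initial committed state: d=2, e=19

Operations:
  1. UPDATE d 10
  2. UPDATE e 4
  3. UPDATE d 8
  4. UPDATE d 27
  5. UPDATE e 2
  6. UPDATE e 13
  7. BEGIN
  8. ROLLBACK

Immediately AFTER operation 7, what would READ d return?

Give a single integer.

Answer: 27

Derivation:
Initial committed: {d=2, e=19}
Op 1: UPDATE d=10 (auto-commit; committed d=10)
Op 2: UPDATE e=4 (auto-commit; committed e=4)
Op 3: UPDATE d=8 (auto-commit; committed d=8)
Op 4: UPDATE d=27 (auto-commit; committed d=27)
Op 5: UPDATE e=2 (auto-commit; committed e=2)
Op 6: UPDATE e=13 (auto-commit; committed e=13)
Op 7: BEGIN: in_txn=True, pending={}
After op 7: visible(d) = 27 (pending={}, committed={d=27, e=13})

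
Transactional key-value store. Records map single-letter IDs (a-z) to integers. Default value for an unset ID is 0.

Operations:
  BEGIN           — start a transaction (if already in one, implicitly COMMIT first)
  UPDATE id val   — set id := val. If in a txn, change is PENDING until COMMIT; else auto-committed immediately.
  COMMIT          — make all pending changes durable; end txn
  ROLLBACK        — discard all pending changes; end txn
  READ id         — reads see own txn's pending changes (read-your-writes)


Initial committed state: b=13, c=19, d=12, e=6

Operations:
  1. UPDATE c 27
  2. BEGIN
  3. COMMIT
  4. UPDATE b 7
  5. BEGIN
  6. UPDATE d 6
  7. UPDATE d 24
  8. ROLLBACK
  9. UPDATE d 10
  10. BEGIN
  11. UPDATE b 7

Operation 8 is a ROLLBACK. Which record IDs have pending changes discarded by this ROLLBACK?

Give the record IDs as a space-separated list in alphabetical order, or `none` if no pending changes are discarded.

Answer: d

Derivation:
Initial committed: {b=13, c=19, d=12, e=6}
Op 1: UPDATE c=27 (auto-commit; committed c=27)
Op 2: BEGIN: in_txn=True, pending={}
Op 3: COMMIT: merged [] into committed; committed now {b=13, c=27, d=12, e=6}
Op 4: UPDATE b=7 (auto-commit; committed b=7)
Op 5: BEGIN: in_txn=True, pending={}
Op 6: UPDATE d=6 (pending; pending now {d=6})
Op 7: UPDATE d=24 (pending; pending now {d=24})
Op 8: ROLLBACK: discarded pending ['d']; in_txn=False
Op 9: UPDATE d=10 (auto-commit; committed d=10)
Op 10: BEGIN: in_txn=True, pending={}
Op 11: UPDATE b=7 (pending; pending now {b=7})
ROLLBACK at op 8 discards: ['d']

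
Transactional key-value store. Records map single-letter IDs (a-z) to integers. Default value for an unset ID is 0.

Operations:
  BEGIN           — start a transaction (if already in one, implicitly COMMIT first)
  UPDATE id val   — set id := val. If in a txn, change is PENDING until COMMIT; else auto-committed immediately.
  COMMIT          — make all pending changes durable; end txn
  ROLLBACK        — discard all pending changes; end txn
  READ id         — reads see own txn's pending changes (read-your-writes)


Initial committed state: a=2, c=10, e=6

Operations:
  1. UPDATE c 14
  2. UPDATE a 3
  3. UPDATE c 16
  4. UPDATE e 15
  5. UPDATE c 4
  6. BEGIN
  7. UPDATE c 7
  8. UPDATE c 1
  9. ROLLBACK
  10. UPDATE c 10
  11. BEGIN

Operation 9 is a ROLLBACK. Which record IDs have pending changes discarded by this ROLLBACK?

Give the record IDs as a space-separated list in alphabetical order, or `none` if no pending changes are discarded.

Initial committed: {a=2, c=10, e=6}
Op 1: UPDATE c=14 (auto-commit; committed c=14)
Op 2: UPDATE a=3 (auto-commit; committed a=3)
Op 3: UPDATE c=16 (auto-commit; committed c=16)
Op 4: UPDATE e=15 (auto-commit; committed e=15)
Op 5: UPDATE c=4 (auto-commit; committed c=4)
Op 6: BEGIN: in_txn=True, pending={}
Op 7: UPDATE c=7 (pending; pending now {c=7})
Op 8: UPDATE c=1 (pending; pending now {c=1})
Op 9: ROLLBACK: discarded pending ['c']; in_txn=False
Op 10: UPDATE c=10 (auto-commit; committed c=10)
Op 11: BEGIN: in_txn=True, pending={}
ROLLBACK at op 9 discards: ['c']

Answer: c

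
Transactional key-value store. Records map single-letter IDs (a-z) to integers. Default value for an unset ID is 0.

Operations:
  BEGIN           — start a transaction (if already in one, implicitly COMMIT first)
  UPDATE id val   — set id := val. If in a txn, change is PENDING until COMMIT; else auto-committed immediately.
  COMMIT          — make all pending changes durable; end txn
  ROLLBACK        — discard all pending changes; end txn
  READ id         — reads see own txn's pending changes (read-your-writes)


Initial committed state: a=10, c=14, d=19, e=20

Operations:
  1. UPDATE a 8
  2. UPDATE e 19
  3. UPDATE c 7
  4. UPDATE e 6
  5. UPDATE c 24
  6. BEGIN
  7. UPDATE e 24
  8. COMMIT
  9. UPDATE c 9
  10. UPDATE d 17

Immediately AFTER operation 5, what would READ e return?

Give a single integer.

Answer: 6

Derivation:
Initial committed: {a=10, c=14, d=19, e=20}
Op 1: UPDATE a=8 (auto-commit; committed a=8)
Op 2: UPDATE e=19 (auto-commit; committed e=19)
Op 3: UPDATE c=7 (auto-commit; committed c=7)
Op 4: UPDATE e=6 (auto-commit; committed e=6)
Op 5: UPDATE c=24 (auto-commit; committed c=24)
After op 5: visible(e) = 6 (pending={}, committed={a=8, c=24, d=19, e=6})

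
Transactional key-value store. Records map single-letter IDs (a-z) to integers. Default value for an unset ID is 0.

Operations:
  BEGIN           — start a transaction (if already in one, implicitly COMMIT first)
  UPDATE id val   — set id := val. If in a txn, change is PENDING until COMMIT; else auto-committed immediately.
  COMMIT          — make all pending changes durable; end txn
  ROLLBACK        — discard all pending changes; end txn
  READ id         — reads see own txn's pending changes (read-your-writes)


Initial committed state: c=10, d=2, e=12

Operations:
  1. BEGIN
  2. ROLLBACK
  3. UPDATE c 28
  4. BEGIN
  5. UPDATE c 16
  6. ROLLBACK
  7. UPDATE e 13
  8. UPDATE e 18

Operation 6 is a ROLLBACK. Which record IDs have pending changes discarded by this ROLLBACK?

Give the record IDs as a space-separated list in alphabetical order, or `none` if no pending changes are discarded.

Initial committed: {c=10, d=2, e=12}
Op 1: BEGIN: in_txn=True, pending={}
Op 2: ROLLBACK: discarded pending []; in_txn=False
Op 3: UPDATE c=28 (auto-commit; committed c=28)
Op 4: BEGIN: in_txn=True, pending={}
Op 5: UPDATE c=16 (pending; pending now {c=16})
Op 6: ROLLBACK: discarded pending ['c']; in_txn=False
Op 7: UPDATE e=13 (auto-commit; committed e=13)
Op 8: UPDATE e=18 (auto-commit; committed e=18)
ROLLBACK at op 6 discards: ['c']

Answer: c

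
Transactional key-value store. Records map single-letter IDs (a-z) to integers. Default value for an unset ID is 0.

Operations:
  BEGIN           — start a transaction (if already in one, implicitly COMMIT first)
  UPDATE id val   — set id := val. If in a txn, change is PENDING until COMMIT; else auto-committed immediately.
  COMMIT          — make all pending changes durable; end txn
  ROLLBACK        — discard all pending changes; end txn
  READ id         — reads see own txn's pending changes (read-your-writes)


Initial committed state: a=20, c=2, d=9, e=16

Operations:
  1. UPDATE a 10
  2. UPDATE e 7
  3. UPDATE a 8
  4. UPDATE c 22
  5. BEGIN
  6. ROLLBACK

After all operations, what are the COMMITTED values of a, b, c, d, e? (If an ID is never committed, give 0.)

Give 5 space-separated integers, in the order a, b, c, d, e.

Initial committed: {a=20, c=2, d=9, e=16}
Op 1: UPDATE a=10 (auto-commit; committed a=10)
Op 2: UPDATE e=7 (auto-commit; committed e=7)
Op 3: UPDATE a=8 (auto-commit; committed a=8)
Op 4: UPDATE c=22 (auto-commit; committed c=22)
Op 5: BEGIN: in_txn=True, pending={}
Op 6: ROLLBACK: discarded pending []; in_txn=False
Final committed: {a=8, c=22, d=9, e=7}

Answer: 8 0 22 9 7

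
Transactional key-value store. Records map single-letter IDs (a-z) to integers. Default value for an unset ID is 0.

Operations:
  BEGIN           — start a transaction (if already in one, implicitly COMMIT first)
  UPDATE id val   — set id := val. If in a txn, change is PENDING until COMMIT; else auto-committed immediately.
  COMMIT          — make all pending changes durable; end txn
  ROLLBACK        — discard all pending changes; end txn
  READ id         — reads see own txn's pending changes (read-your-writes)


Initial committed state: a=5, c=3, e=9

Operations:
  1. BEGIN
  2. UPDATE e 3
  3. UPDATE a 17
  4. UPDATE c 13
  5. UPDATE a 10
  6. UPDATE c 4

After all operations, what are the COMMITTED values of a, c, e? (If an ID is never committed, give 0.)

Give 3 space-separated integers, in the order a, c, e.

Initial committed: {a=5, c=3, e=9}
Op 1: BEGIN: in_txn=True, pending={}
Op 2: UPDATE e=3 (pending; pending now {e=3})
Op 3: UPDATE a=17 (pending; pending now {a=17, e=3})
Op 4: UPDATE c=13 (pending; pending now {a=17, c=13, e=3})
Op 5: UPDATE a=10 (pending; pending now {a=10, c=13, e=3})
Op 6: UPDATE c=4 (pending; pending now {a=10, c=4, e=3})
Final committed: {a=5, c=3, e=9}

Answer: 5 3 9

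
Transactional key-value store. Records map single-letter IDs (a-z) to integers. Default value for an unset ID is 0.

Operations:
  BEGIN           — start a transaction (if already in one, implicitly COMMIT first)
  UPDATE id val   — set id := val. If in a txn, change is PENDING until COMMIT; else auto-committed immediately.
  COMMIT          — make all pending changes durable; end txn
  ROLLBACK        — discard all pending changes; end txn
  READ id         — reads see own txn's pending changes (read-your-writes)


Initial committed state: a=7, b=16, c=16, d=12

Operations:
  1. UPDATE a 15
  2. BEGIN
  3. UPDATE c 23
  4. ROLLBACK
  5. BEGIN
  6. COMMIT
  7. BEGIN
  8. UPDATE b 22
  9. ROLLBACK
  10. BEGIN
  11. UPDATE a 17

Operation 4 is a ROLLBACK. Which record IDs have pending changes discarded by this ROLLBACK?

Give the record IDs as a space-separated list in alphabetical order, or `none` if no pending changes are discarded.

Answer: c

Derivation:
Initial committed: {a=7, b=16, c=16, d=12}
Op 1: UPDATE a=15 (auto-commit; committed a=15)
Op 2: BEGIN: in_txn=True, pending={}
Op 3: UPDATE c=23 (pending; pending now {c=23})
Op 4: ROLLBACK: discarded pending ['c']; in_txn=False
Op 5: BEGIN: in_txn=True, pending={}
Op 6: COMMIT: merged [] into committed; committed now {a=15, b=16, c=16, d=12}
Op 7: BEGIN: in_txn=True, pending={}
Op 8: UPDATE b=22 (pending; pending now {b=22})
Op 9: ROLLBACK: discarded pending ['b']; in_txn=False
Op 10: BEGIN: in_txn=True, pending={}
Op 11: UPDATE a=17 (pending; pending now {a=17})
ROLLBACK at op 4 discards: ['c']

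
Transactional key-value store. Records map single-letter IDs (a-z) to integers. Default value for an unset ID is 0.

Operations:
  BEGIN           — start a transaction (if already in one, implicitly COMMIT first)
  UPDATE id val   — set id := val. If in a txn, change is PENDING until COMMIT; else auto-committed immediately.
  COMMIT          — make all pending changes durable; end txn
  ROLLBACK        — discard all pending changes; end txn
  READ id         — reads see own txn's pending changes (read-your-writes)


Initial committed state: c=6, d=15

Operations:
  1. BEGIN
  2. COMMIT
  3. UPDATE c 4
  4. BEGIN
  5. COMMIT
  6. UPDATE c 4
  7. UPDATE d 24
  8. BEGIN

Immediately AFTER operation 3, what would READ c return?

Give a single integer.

Initial committed: {c=6, d=15}
Op 1: BEGIN: in_txn=True, pending={}
Op 2: COMMIT: merged [] into committed; committed now {c=6, d=15}
Op 3: UPDATE c=4 (auto-commit; committed c=4)
After op 3: visible(c) = 4 (pending={}, committed={c=4, d=15})

Answer: 4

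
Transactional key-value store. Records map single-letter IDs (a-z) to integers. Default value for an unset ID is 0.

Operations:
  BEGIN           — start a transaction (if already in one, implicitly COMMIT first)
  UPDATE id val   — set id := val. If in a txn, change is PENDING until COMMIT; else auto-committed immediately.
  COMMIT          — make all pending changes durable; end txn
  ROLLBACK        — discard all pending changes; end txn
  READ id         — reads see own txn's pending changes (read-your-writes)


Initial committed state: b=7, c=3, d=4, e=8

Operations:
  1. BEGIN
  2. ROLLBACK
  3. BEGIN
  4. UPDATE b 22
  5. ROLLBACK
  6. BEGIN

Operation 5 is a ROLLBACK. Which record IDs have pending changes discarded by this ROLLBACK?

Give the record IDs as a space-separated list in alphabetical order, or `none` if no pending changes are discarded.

Answer: b

Derivation:
Initial committed: {b=7, c=3, d=4, e=8}
Op 1: BEGIN: in_txn=True, pending={}
Op 2: ROLLBACK: discarded pending []; in_txn=False
Op 3: BEGIN: in_txn=True, pending={}
Op 4: UPDATE b=22 (pending; pending now {b=22})
Op 5: ROLLBACK: discarded pending ['b']; in_txn=False
Op 6: BEGIN: in_txn=True, pending={}
ROLLBACK at op 5 discards: ['b']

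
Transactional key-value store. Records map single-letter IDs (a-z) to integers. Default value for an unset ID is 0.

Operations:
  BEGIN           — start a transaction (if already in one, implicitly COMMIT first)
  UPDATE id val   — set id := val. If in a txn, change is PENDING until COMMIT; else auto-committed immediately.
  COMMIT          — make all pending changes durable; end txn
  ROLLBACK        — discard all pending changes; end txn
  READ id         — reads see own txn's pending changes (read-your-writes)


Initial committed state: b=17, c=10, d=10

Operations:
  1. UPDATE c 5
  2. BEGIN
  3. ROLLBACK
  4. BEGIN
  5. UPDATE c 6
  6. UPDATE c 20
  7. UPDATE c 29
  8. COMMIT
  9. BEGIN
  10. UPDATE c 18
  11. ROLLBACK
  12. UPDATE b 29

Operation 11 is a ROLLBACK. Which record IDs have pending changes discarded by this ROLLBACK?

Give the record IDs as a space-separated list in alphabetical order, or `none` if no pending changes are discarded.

Answer: c

Derivation:
Initial committed: {b=17, c=10, d=10}
Op 1: UPDATE c=5 (auto-commit; committed c=5)
Op 2: BEGIN: in_txn=True, pending={}
Op 3: ROLLBACK: discarded pending []; in_txn=False
Op 4: BEGIN: in_txn=True, pending={}
Op 5: UPDATE c=6 (pending; pending now {c=6})
Op 6: UPDATE c=20 (pending; pending now {c=20})
Op 7: UPDATE c=29 (pending; pending now {c=29})
Op 8: COMMIT: merged ['c'] into committed; committed now {b=17, c=29, d=10}
Op 9: BEGIN: in_txn=True, pending={}
Op 10: UPDATE c=18 (pending; pending now {c=18})
Op 11: ROLLBACK: discarded pending ['c']; in_txn=False
Op 12: UPDATE b=29 (auto-commit; committed b=29)
ROLLBACK at op 11 discards: ['c']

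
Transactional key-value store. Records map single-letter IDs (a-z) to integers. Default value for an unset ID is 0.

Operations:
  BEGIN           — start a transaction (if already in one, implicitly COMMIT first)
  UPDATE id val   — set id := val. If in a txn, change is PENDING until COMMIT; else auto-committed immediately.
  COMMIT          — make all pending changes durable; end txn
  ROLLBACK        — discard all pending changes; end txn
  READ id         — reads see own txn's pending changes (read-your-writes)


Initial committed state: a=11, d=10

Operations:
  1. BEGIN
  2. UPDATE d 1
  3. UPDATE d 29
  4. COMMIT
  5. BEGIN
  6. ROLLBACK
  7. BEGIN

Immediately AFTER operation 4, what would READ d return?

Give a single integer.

Answer: 29

Derivation:
Initial committed: {a=11, d=10}
Op 1: BEGIN: in_txn=True, pending={}
Op 2: UPDATE d=1 (pending; pending now {d=1})
Op 3: UPDATE d=29 (pending; pending now {d=29})
Op 4: COMMIT: merged ['d'] into committed; committed now {a=11, d=29}
After op 4: visible(d) = 29 (pending={}, committed={a=11, d=29})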